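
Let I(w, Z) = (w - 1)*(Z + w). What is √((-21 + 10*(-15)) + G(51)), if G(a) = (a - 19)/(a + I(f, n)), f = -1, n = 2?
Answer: I*√8347/7 ≈ 13.052*I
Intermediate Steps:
I(w, Z) = (-1 + w)*(Z + w)
G(a) = (-19 + a)/(-2 + a) (G(a) = (a - 19)/(a + ((-1)² - 1*2 - 1*(-1) + 2*(-1))) = (-19 + a)/(a + (1 - 2 + 1 - 2)) = (-19 + a)/(a - 2) = (-19 + a)/(-2 + a))
√((-21 + 10*(-15)) + G(51)) = √((-21 + 10*(-15)) + (-19 + 51)/(-2 + 51)) = √((-21 - 150) + 32/49) = √(-171 + (1/49)*32) = √(-171 + 32/49) = √(-8347/49) = I*√8347/7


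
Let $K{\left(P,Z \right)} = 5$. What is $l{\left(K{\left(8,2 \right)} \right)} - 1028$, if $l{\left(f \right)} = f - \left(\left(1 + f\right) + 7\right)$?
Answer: $-1036$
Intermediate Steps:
$l{\left(f \right)} = -8$ ($l{\left(f \right)} = f - \left(8 + f\right) = -8$)
$l{\left(K{\left(8,2 \right)} \right)} - 1028 = -8 - 1028 = -1036$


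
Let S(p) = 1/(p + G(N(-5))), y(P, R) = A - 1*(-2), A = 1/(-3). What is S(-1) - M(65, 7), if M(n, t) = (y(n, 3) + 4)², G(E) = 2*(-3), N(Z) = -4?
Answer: -2032/63 ≈ -32.254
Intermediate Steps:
A = -⅓ ≈ -0.33333
y(P, R) = 5/3 (y(P, R) = -⅓ - 1*(-2) = -⅓ + 2 = 5/3)
G(E) = -6
M(n, t) = 289/9 (M(n, t) = (5/3 + 4)² = (17/3)² = 289/9)
S(p) = 1/(-6 + p) (S(p) = 1/(p - 6) = 1/(-6 + p))
S(-1) - M(65, 7) = 1/(-6 - 1) - 1*289/9 = 1/(-7) - 289/9 = -⅐ - 289/9 = -2032/63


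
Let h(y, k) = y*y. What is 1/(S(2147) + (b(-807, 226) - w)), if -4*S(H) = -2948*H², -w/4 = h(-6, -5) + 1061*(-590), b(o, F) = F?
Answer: 1/3394778243 ≈ 2.9457e-10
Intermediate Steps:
h(y, k) = y²
w = 2503816 (w = -4*((-6)² + 1061*(-590)) = -4*(36 - 625990) = -4*(-625954) = 2503816)
S(H) = 737*H² (S(H) = -(-737)*H² = 737*H²)
1/(S(2147) + (b(-807, 226) - w)) = 1/(737*2147² + (226 - 1*2503816)) = 1/(737*4609609 + (226 - 2503816)) = 1/(3397281833 - 2503590) = 1/3394778243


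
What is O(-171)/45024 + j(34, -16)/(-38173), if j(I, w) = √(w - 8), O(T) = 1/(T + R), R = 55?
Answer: -1/5222784 - 2*I*√6/38173 ≈ -1.9147e-7 - 0.00012834*I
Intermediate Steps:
O(T) = 1/(55 + T) (O(T) = 1/(T + 55) = 1/(55 + T))
j(I, w) = √(-8 + w)
O(-171)/45024 + j(34, -16)/(-38173) = 1/((55 - 171)*45024) + √(-8 - 16)/(-38173) = (1/45024)/(-116) + √(-24)*(-1/38173) = -1/116*1/45024 + (2*I*√6)*(-1/38173) = -1/5222784 - 2*I*√6/38173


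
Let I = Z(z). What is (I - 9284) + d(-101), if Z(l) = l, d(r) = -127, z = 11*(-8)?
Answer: -9499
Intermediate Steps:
z = -88
I = -88
(I - 9284) + d(-101) = (-88 - 9284) - 127 = -9372 - 127 = -9499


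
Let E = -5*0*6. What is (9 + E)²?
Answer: 81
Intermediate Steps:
E = 0 (E = 0*6 = 0)
(9 + E)² = (9 + 0)² = 9² = 81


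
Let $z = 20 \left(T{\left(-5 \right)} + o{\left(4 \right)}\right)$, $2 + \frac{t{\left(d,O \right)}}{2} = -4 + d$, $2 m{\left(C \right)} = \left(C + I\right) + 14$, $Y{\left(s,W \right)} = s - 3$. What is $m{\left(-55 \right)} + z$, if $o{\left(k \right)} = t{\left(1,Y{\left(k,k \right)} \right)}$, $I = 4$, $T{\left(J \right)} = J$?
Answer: $- \frac{637}{2} \approx -318.5$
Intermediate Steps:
$Y{\left(s,W \right)} = -3 + s$
$m{\left(C \right)} = 9 + \frac{C}{2}$ ($m{\left(C \right)} = \frac{\left(C + 4\right) + 14}{2} = \frac{\left(4 + C\right) + 14}{2} = \frac{18 + C}{2} = 9 + \frac{C}{2}$)
$t{\left(d,O \right)} = -12 + 2 d$ ($t{\left(d,O \right)} = -4 + 2 \left(-4 + d\right) = -4 + \left(-8 + 2 d\right) = -12 + 2 d$)
$o{\left(k \right)} = -10$ ($o{\left(k \right)} = -12 + 2 \cdot 1 = -12 + 2 = -10$)
$z = -300$ ($z = 20 \left(-5 - 10\right) = 20 \left(-15\right) = -300$)
$m{\left(-55 \right)} + z = \left(9 + \frac{1}{2} \left(-55\right)\right) - 300 = \left(9 - \frac{55}{2}\right) - 300 = - \frac{37}{2} - 300 = - \frac{637}{2}$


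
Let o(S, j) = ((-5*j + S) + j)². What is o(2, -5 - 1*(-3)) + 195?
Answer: 295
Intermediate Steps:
o(S, j) = (S - 4*j)² (o(S, j) = ((S - 5*j) + j)² = (S - 4*j)²)
o(2, -5 - 1*(-3)) + 195 = (2 - 4*(-5 - 1*(-3)))² + 195 = (2 - 4*(-5 + 3))² + 195 = (2 - 4*(-2))² + 195 = (2 + 8)² + 195 = 10² + 195 = 100 + 195 = 295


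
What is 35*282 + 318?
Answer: 10188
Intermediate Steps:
35*282 + 318 = 9870 + 318 = 10188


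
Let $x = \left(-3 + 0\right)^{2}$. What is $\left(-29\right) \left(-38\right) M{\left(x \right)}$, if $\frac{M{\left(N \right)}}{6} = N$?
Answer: $59508$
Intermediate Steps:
$x = 9$ ($x = \left(-3\right)^{2} = 9$)
$M{\left(N \right)} = 6 N$
$\left(-29\right) \left(-38\right) M{\left(x \right)} = \left(-29\right) \left(-38\right) 6 \cdot 9 = 1102 \cdot 54 = 59508$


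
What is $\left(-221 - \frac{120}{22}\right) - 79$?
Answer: $- \frac{3360}{11} \approx -305.45$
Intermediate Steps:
$\left(-221 - \frac{120}{22}\right) - 79 = \left(-221 - \frac{60}{11}\right) - 79 = - \frac{2491}{11} - 79 = - \frac{3360}{11}$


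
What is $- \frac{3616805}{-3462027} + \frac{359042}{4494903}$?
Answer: $\frac{5833400247683}{5187158516127} \approx 1.1246$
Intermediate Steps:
$- \frac{3616805}{-3462027} + \frac{359042}{4494903} = \left(-3616805\right) \left(- \frac{1}{3462027}\right) + 359042 \cdot \frac{1}{4494903} = \frac{3616805}{3462027} + \frac{359042}{4494903} = \frac{5833400247683}{5187158516127}$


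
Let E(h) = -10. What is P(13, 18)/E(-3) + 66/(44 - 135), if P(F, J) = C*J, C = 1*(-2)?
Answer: 1308/455 ≈ 2.8747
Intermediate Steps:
C = -2
P(F, J) = -2*J
P(13, 18)/E(-3) + 66/(44 - 135) = -2*18/(-10) + 66/(44 - 135) = -36*(-⅒) + 66/(-91) = 18/5 + 66*(-1/91) = 18/5 - 66/91 = 1308/455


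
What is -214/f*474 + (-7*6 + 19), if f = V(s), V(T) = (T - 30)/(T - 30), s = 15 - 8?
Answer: -101459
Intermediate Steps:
s = 7
V(T) = 1 (V(T) = (-30 + T)/(-30 + T) = 1)
f = 1
-214/f*474 + (-7*6 + 19) = -214/1*474 + (-7*6 + 19) = -214*1*474 + (-42 + 19) = -214*474 - 23 = -101436 - 23 = -101459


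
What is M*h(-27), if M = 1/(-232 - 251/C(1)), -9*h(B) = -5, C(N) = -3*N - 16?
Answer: -95/37413 ≈ -0.0025392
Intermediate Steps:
C(N) = -16 - 3*N
h(B) = 5/9 (h(B) = -1/9*(-5) = 5/9)
M = -19/4157 (M = 1/(-232 - 251/(-16 - 3*1)) = 1/(-232 - 251/(-16 - 3)) = 1/(-232 - 251/(-19)) = 1/(-232 - 251*(-1/19)) = 1/(-232 + 251/19) = 1/(-4157/19) = -19/4157 ≈ -0.0045706)
M*h(-27) = -19/4157*5/9 = -95/37413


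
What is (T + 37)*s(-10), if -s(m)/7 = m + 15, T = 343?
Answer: -13300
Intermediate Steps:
s(m) = -105 - 7*m (s(m) = -7*(m + 15) = -7*(15 + m) = -105 - 7*m)
(T + 37)*s(-10) = (343 + 37)*(-105 - 7*(-10)) = 380*(-105 + 70) = 380*(-35) = -13300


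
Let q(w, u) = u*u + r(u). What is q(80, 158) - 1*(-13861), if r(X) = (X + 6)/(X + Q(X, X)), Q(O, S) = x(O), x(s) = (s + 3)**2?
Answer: 1012517339/26079 ≈ 38825.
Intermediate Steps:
x(s) = (3 + s)**2
Q(O, S) = (3 + O)**2
r(X) = (6 + X)/(X + (3 + X)**2) (r(X) = (X + 6)/(X + (3 + X)**2) = (6 + X)/(X + (3 + X)**2))
q(w, u) = u**2 + (6 + u)/(u + (3 + u)**2) (q(w, u) = u*u + (6 + u)/(u + (3 + u)**2) = u**2 + (6 + u)/(u + (3 + u)**2))
q(80, 158) - 1*(-13861) = (6 + 158 + 158**2*(158 + (3 + 158)**2))/(158 + (3 + 158)**2) - 1*(-13861) = (6 + 158 + 24964*(158 + 161**2))/(158 + 161**2) + 13861 = (6 + 158 + 24964*(158 + 25921))/(158 + 25921) + 13861 = (6 + 158 + 24964*26079)/26079 + 13861 = (6 + 158 + 651036156)/26079 + 13861 = (1/26079)*651036320 + 13861 = 651036320/26079 + 13861 = 1012517339/26079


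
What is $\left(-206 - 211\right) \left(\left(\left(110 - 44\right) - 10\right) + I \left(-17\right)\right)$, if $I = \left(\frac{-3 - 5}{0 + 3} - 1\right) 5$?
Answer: $-153317$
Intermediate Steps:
$I = - \frac{55}{3}$ ($I = \left(- \frac{8}{3} - 1\right) 5 = \left(- \frac{11}{3}\right) 5 = - \frac{55}{3} \approx -18.333$)
$\left(-206 - 211\right) \left(\left(\left(110 - 44\right) - 10\right) + I \left(-17\right)\right) = \left(-206 - 211\right) \left(\left(\left(110 - 44\right) - 10\right) - - \frac{935}{3}\right) = - 417 \left(\left(66 - 10\right) + \frac{935}{3}\right) = - 417 \left(56 + \frac{935}{3}\right) = \left(-417\right) \frac{1103}{3} = -153317$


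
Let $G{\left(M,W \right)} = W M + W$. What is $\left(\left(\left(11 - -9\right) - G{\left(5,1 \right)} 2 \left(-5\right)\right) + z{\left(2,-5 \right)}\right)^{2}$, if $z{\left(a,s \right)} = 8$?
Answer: $7744$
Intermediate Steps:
$G{\left(M,W \right)} = W + M W$ ($G{\left(M,W \right)} = M W + W = W + M W$)
$\left(\left(\left(11 - -9\right) - G{\left(5,1 \right)} 2 \left(-5\right)\right) + z{\left(2,-5 \right)}\right)^{2} = \left(\left(\left(11 - -9\right) - 1 \left(1 + 5\right) 2 \left(-5\right)\right) + 8\right)^{2} = \left(\left(\left(11 + 9\right) - 1 \cdot 6 \cdot 2 \left(-5\right)\right) + 8\right)^{2} = \left(\left(20 - 6 \cdot 2 \left(-5\right)\right) + 8\right)^{2} = \left(\left(20 - 12 \left(-5\right)\right) + 8\right)^{2} = \left(\left(20 - -60\right) + 8\right)^{2} = \left(\left(20 + 60\right) + 8\right)^{2} = \left(80 + 8\right)^{2} = 88^{2} = 7744$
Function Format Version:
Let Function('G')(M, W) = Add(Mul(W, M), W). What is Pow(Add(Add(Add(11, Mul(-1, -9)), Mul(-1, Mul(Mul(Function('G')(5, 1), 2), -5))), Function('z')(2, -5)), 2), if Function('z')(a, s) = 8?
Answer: 7744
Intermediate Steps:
Function('G')(M, W) = Add(W, Mul(M, W)) (Function('G')(M, W) = Add(Mul(M, W), W) = Add(W, Mul(M, W)))
Pow(Add(Add(Add(11, Mul(-1, -9)), Mul(-1, Mul(Mul(Function('G')(5, 1), 2), -5))), Function('z')(2, -5)), 2) = Pow(Add(Add(Add(11, Mul(-1, -9)), Mul(-1, Mul(Mul(Mul(1, Add(1, 5)), 2), -5))), 8), 2) = Pow(Add(Add(Add(11, 9), Mul(-1, Mul(Mul(Mul(1, 6), 2), -5))), 8), 2) = Pow(Add(Add(20, Mul(-1, Mul(Mul(6, 2), -5))), 8), 2) = Pow(Add(Add(20, Mul(-1, Mul(12, -5))), 8), 2) = Pow(Add(Add(20, Mul(-1, -60)), 8), 2) = Pow(Add(Add(20, 60), 8), 2) = Pow(Add(80, 8), 2) = Pow(88, 2) = 7744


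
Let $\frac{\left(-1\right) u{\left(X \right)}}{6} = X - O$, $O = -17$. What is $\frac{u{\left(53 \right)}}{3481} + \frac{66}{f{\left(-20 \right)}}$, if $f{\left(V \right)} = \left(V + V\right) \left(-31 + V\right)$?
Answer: $- \frac{104509}{1183540} \approx -0.088302$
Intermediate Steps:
$u{\left(X \right)} = -102 - 6 X$ ($u{\left(X \right)} = - 6 \left(X - -17\right) = - 6 \left(X + 17\right) = - 6 \left(17 + X\right) = -102 - 6 X$)
$f{\left(V \right)} = 2 V \left(-31 + V\right)$
$\frac{u{\left(53 \right)}}{3481} + \frac{66}{f{\left(-20 \right)}} = \frac{-102 - 318}{3481} + \frac{66}{2 \left(-20\right) \left(-31 - 20\right)} = \left(-102 - 318\right) \frac{1}{3481} + \frac{66}{2 \left(-20\right) \left(-51\right)} = \left(-420\right) \frac{1}{3481} + \frac{66}{2040} = - \frac{420}{3481} + 66 \cdot \frac{1}{2040} = - \frac{420}{3481} + \frac{11}{340} = - \frac{104509}{1183540}$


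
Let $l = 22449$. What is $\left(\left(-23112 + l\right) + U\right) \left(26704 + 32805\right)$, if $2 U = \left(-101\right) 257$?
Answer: $- \frac{1623584047}{2} \approx -8.1179 \cdot 10^{8}$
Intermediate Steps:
$U = - \frac{25957}{2}$ ($U = \frac{\left(-101\right) 257}{2} = \frac{1}{2} \left(-25957\right) = - \frac{25957}{2} \approx -12979.0$)
$\left(\left(-23112 + l\right) + U\right) \left(26704 + 32805\right) = \left(\left(-23112 + 22449\right) - \frac{25957}{2}\right) \left(26704 + 32805\right) = \left(-663 - \frac{25957}{2}\right) 59509 = \left(- \frac{27283}{2}\right) 59509 = - \frac{1623584047}{2}$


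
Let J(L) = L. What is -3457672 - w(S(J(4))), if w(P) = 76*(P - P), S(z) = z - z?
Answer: -3457672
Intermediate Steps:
S(z) = 0
w(P) = 0 (w(P) = 76*0 = 0)
-3457672 - w(S(J(4))) = -3457672 - 1*0 = -3457672 + 0 = -3457672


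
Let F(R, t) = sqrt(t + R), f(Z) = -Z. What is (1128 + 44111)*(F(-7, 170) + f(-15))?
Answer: 678585 + 45239*sqrt(163) ≈ 1.2562e+6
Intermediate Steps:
F(R, t) = sqrt(R + t)
(1128 + 44111)*(F(-7, 170) + f(-15)) = (1128 + 44111)*(sqrt(-7 + 170) - 1*(-15)) = 45239*(sqrt(163) + 15) = 45239*(15 + sqrt(163)) = 678585 + 45239*sqrt(163)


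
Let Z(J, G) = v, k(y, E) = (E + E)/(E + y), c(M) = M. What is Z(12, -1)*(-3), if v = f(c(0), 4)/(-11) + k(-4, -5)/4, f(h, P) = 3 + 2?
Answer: 35/66 ≈ 0.53030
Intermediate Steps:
k(y, E) = 2*E/(E + y) (k(y, E) = (2*E)/(E + y) = 2*E/(E + y))
f(h, P) = 5
v = -35/198 (v = 5/(-11) + (2*(-5)/(-5 - 4))/4 = 5*(-1/11) + (2*(-5)/(-9))*(¼) = -5/11 + (2*(-5)*(-⅑))*(¼) = -5/11 + (10/9)*(¼) = -5/11 + 5/18 = -35/198 ≈ -0.17677)
Z(J, G) = -35/198
Z(12, -1)*(-3) = -35/198*(-3) = 35/66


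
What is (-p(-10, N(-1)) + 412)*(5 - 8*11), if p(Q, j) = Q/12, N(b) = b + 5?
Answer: -205591/6 ≈ -34265.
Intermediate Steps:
N(b) = 5 + b
p(Q, j) = Q/12 (p(Q, j) = Q*(1/12) = Q/12)
(-p(-10, N(-1)) + 412)*(5 - 8*11) = (-(-10)/12 + 412)*(5 - 8*11) = (-1*(-⅚) + 412)*(5 - 88) = (⅚ + 412)*(-83) = (2477/6)*(-83) = -205591/6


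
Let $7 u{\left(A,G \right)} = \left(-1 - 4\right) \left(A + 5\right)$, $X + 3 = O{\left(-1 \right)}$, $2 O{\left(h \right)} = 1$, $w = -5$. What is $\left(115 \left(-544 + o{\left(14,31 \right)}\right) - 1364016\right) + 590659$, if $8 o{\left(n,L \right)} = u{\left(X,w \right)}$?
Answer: $- \frac{93625579}{112} \approx -8.3594 \cdot 10^{5}$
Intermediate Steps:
$O{\left(h \right)} = \frac{1}{2}$ ($O{\left(h \right)} = \frac{1}{2} \cdot 1 = \frac{1}{2}$)
$X = - \frac{5}{2}$ ($X = -3 + \frac{1}{2} = - \frac{5}{2} \approx -2.5$)
$u{\left(A,G \right)} = - \frac{25}{7} - \frac{5 A}{7}$ ($u{\left(A,G \right)} = \frac{\left(-1 - 4\right) \left(A + 5\right)}{7} = \frac{\left(-5\right) \left(5 + A\right)}{7} = \frac{-25 - 5 A}{7} = - \frac{25}{7} - \frac{5 A}{7}$)
$o{\left(n,L \right)} = - \frac{25}{112}$ ($o{\left(n,L \right)} = \frac{- \frac{25}{7} - - \frac{25}{14}}{8} = \frac{- \frac{25}{7} + \frac{25}{14}}{8} = \frac{1}{8} \left(- \frac{25}{14}\right) = - \frac{25}{112}$)
$\left(115 \left(-544 + o{\left(14,31 \right)}\right) - 1364016\right) + 590659 = \left(115 \left(-544 - \frac{25}{112}\right) - 1364016\right) + 590659 = \left(115 \left(- \frac{60953}{112}\right) - 1364016\right) + 590659 = \left(- \frac{7009595}{112} - 1364016\right) + 590659 = - \frac{159779387}{112} + 590659 = - \frac{93625579}{112}$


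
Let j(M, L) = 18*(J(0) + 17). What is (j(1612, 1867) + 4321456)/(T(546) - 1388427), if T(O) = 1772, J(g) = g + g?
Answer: -4321762/1386655 ≈ -3.1167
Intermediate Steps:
J(g) = 2*g
j(M, L) = 306 (j(M, L) = 18*(2*0 + 17) = 18*(0 + 17) = 18*17 = 306)
(j(1612, 1867) + 4321456)/(T(546) - 1388427) = (306 + 4321456)/(1772 - 1388427) = 4321762/(-1386655) = 4321762*(-1/1386655) = -4321762/1386655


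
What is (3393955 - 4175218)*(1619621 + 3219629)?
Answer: -3780726972750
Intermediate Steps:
(3393955 - 4175218)*(1619621 + 3219629) = -781263*4839250 = -3780726972750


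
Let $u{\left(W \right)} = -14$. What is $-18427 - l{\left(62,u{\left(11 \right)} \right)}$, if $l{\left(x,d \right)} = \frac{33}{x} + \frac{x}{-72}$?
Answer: $- \frac{20564165}{1116} \approx -18427.0$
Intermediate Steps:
$l{\left(x,d \right)} = \frac{33}{x} - \frac{x}{72}$ ($l{\left(x,d \right)} = \frac{33}{x} + x \left(- \frac{1}{72}\right) = \frac{33}{x} - \frac{x}{72}$)
$-18427 - l{\left(62,u{\left(11 \right)} \right)} = -18427 - \left(\frac{33}{62} - \frac{31}{36}\right) = -18427 - - \frac{367}{1116} = -18427 + \frac{367}{1116} = - \frac{20564165}{1116}$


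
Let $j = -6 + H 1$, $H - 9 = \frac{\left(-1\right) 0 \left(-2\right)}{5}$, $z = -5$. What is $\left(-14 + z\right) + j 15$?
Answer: $26$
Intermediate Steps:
$H = 9$ ($H = 9 + \frac{\left(-1\right) 0 \left(-2\right)}{5} = 9 + 0 \left(-2\right) \frac{1}{5} = 9 + 0 \cdot \frac{1}{5} = 9 + 0 = 9$)
$j = 3$ ($j = -6 + 9 \cdot 1 = -6 + 9 = 3$)
$\left(-14 + z\right) + j 15 = \left(-14 - 5\right) + 3 \cdot 15 = -19 + 45 = 26$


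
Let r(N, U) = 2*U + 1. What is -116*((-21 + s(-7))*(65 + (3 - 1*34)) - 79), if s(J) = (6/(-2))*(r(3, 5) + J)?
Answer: 139316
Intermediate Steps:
r(N, U) = 1 + 2*U
s(J) = -33 - 3*J (s(J) = (6/(-2))*((1 + 2*5) + J) = (6*(-1/2))*((1 + 10) + J) = -3*(11 + J) = -33 - 3*J)
-116*((-21 + s(-7))*(65 + (3 - 1*34)) - 79) = -116*((-21 + (-33 - 3*(-7)))*(65 + (3 - 1*34)) - 79) = -116*((-21 + (-33 + 21))*(65 + (3 - 34)) - 79) = -116*((-21 - 12)*(65 - 31) - 79) = -116*(-33*34 - 79) = -116*(-1122 - 79) = -116*(-1201) = 139316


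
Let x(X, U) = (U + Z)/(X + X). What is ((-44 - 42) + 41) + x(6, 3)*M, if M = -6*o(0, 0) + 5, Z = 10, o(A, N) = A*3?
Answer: -475/12 ≈ -39.583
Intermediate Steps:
o(A, N) = 3*A
x(X, U) = (10 + U)/(2*X) (x(X, U) = (U + 10)/(X + X) = (10 + U)/((2*X)) = (10 + U)*(1/(2*X)) = (10 + U)/(2*X))
M = 5 (M = -18*0 + 5 = -6*0 + 5 = 0 + 5 = 5)
((-44 - 42) + 41) + x(6, 3)*M = ((-44 - 42) + 41) + ((½)*(10 + 3)/6)*5 = (-86 + 41) + ((½)*(⅙)*13)*5 = -45 + (13/12)*5 = -45 + 65/12 = -475/12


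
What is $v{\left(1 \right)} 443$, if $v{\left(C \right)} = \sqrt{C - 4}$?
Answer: $443 i \sqrt{3} \approx 767.3 i$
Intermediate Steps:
$v{\left(C \right)} = \sqrt{-4 + C}$
$v{\left(1 \right)} 443 = \sqrt{-4 + 1} \cdot 443 = \sqrt{-3} \cdot 443 = i \sqrt{3} \cdot 443 = 443 i \sqrt{3}$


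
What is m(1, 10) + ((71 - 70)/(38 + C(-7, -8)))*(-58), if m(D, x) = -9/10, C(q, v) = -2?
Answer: -113/45 ≈ -2.5111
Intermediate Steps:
m(D, x) = -9/10 (m(D, x) = -9*1/10 = -9/10)
m(1, 10) + ((71 - 70)/(38 + C(-7, -8)))*(-58) = -9/10 + ((71 - 70)/(38 - 2))*(-58) = -9/10 + (1/36)*(-58) = -9/10 - 29/18 = -113/45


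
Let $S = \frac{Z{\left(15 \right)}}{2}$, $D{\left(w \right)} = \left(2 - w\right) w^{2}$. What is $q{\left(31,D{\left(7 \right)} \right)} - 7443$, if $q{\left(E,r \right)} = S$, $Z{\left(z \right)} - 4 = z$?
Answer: $- \frac{14867}{2} \approx -7433.5$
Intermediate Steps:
$Z{\left(z \right)} = 4 + z$
$D{\left(w \right)} = w^{2} \left(2 - w\right)$
$S = \frac{19}{2}$ ($S = \frac{4 + 15}{2} = 19 \cdot \frac{1}{2} = \frac{19}{2} \approx 9.5$)
$q{\left(E,r \right)} = \frac{19}{2}$
$q{\left(31,D{\left(7 \right)} \right)} - 7443 = \frac{19}{2} - 7443 = - \frac{14867}{2}$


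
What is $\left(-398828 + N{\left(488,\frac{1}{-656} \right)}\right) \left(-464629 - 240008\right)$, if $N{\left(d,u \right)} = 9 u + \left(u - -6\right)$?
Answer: $\frac{92176117460577}{328} \approx 2.8102 \cdot 10^{11}$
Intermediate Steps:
$N{\left(d,u \right)} = 6 + 10 u$ ($N{\left(d,u \right)} = 9 u + \left(u + 6\right) = 9 u + \left(6 + u\right) = 6 + 10 u$)
$\left(-398828 + N{\left(488,\frac{1}{-656} \right)}\right) \left(-464629 - 240008\right) = \left(-398828 + \left(6 + \frac{10}{-656}\right)\right) \left(-464629 - 240008\right) = \left(-398828 + \left(6 + 10 \left(- \frac{1}{656}\right)\right)\right) \left(-704637\right) = \left(-398828 + \left(6 - \frac{5}{328}\right)\right) \left(-704637\right) = \left(-398828 + \frac{1963}{328}\right) \left(-704637\right) = \left(- \frac{130813621}{328}\right) \left(-704637\right) = \frac{92176117460577}{328}$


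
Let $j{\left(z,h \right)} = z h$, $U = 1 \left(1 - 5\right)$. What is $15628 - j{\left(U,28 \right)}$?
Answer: $15740$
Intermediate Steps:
$U = -4$ ($U = 1 \left(-4\right) = -4$)
$j{\left(z,h \right)} = h z$
$15628 - j{\left(U,28 \right)} = 15628 - 28 \left(-4\right) = 15628 - -112 = 15628 + 112 = 15740$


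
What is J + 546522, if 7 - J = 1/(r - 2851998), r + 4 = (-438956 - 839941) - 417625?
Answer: 2485900273197/4548524 ≈ 5.4653e+5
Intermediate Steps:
r = -1696526 (r = -4 + ((-438956 - 839941) - 417625) = -4 + (-1278897 - 417625) = -4 - 1696522 = -1696526)
J = 31839669/4548524 (J = 7 - 1/(-1696526 - 2851998) = 7 - 1/(-4548524) = 7 - 1*(-1/4548524) = 7 + 1/4548524 = 31839669/4548524 ≈ 7.0000)
J + 546522 = 31839669/4548524 + 546522 = 2485900273197/4548524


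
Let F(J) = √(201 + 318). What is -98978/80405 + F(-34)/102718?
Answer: -98978/80405 + √519/102718 ≈ -1.2308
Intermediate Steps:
F(J) = √519
-98978/80405 + F(-34)/102718 = -98978/80405 + √519/102718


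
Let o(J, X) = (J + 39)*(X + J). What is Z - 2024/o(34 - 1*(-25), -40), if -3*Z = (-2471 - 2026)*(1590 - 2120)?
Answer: -739652582/931 ≈ -7.9447e+5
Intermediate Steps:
Z = -794470 (Z = -(-2471 - 2026)*(1590 - 2120)/3 = -(-1499)*(-530) = -1/3*2383410 = -794470)
o(J, X) = (39 + J)*(J + X)
Z - 2024/o(34 - 1*(-25), -40) = -794470 - 2024/((34 - 1*(-25))**2 + 39*(34 - 1*(-25)) + 39*(-40) + (34 - 1*(-25))*(-40)) = -794470 - 2024/((34 + 25)**2 + 39*(34 + 25) - 1560 + (34 + 25)*(-40)) = -794470 - 2024/(59**2 + 39*59 - 1560 + 59*(-40)) = -794470 - 2024/(3481 + 2301 - 1560 - 2360) = -794470 - 2024/1862 = -794470 - 1*1012/931 = -794470 - 1012/931 = -739652582/931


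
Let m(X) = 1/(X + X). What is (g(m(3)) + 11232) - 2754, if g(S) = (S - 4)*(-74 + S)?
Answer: 315397/36 ≈ 8761.0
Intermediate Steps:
m(X) = 1/(2*X)
g(S) = (-74 + S)*(-4 + S) (g(S) = (-4 + S)*(-74 + S) = (-74 + S)*(-4 + S))
(g(m(3)) + 11232) - 2754 = ((296 + ((½)/3)² - 39/3) + 11232) - 2754 = ((296 + ((½)*(⅓))² - 39/3) + 11232) - 2754 = ((296 + (⅙)² - 78*⅙) + 11232) - 2754 = ((296 + 1/36 - 13) + 11232) - 2754 = (10189/36 + 11232) - 2754 = 414541/36 - 2754 = 315397/36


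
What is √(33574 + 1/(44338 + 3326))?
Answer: √529689746347/3972 ≈ 183.23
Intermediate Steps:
√(33574 + 1/(44338 + 3326)) = √(33574 + 1/47664) = √(1600271137/47664) = √529689746347/3972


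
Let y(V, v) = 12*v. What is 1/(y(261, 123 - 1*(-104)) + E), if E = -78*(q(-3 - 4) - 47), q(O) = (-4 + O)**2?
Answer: -1/3048 ≈ -0.00032808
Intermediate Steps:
E = -5772 (E = -78*((-4 + (-3 - 4))**2 - 47) = -78*((-4 - 7)**2 - 47) = -78*((-11)**2 - 47) = -78*(121 - 47) = -78*74 = -5772)
1/(y(261, 123 - 1*(-104)) + E) = 1/(12*(123 - 1*(-104)) - 5772) = 1/(12*(123 + 104) - 5772) = 1/(12*227 - 5772) = 1/(2724 - 5772) = 1/(-3048) = -1/3048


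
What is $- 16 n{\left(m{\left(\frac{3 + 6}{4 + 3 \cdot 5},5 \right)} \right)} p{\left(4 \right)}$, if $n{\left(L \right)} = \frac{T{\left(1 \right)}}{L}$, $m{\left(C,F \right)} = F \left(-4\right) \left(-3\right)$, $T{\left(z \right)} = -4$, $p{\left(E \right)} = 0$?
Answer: $0$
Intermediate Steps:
$m{\left(C,F \right)} = 12 F$ ($m{\left(C,F \right)} = - 4 F \left(-3\right) = 12 F$)
$n{\left(L \right)} = - \frac{4}{L}$
$- 16 n{\left(m{\left(\frac{3 + 6}{4 + 3 \cdot 5},5 \right)} \right)} p{\left(4 \right)} = - 16 \left(- \frac{4}{12 \cdot 5}\right) 0 = - 16 \left(- \frac{4}{60}\right) 0 = - 16 \left(\left(-4\right) \frac{1}{60}\right) 0 = \left(-16\right) \left(- \frac{1}{15}\right) 0 = \frac{16}{15} \cdot 0 = 0$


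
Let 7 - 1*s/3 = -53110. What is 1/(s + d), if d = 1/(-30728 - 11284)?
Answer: 42012/6694654211 ≈ 6.2755e-6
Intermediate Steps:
d = -1/42012 (d = 1/(-42012) = -1/42012 ≈ -2.3803e-5)
s = 159351 (s = 21 - 3*(-53110) = 21 + 159330 = 159351)
1/(s + d) = 1/(159351 - 1/42012) = 1/(6694654211/42012) = 42012/6694654211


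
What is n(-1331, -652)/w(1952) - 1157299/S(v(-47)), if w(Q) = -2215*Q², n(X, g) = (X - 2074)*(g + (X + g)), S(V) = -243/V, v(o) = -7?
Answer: -13674359224634201/410175415296 ≈ -33338.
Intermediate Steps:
n(X, g) = (-2074 + X)*(X + 2*g)
n(-1331, -652)/w(1952) - 1157299/S(v(-47)) = ((-1331)² - 4148*(-652) - 2074*(-1331) + 2*(-1331)*(-652))/((-2215*1952²)) - 1157299/((-243/(-7))) = (1771561 + 2704496 + 2760494 + 1735624)/((-2215*3810304)) - 1157299/((-243*(-⅐))) = 8972175/(-8439823360) - 1157299/243/7 = 8972175*(-1/8439823360) - 1157299*7/243 = -1794435/1687964672 - 8101093/243 = -13674359224634201/410175415296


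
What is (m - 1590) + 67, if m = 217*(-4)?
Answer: -2391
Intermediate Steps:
m = -868
(m - 1590) + 67 = (-868 - 1590) + 67 = -2458 + 67 = -2391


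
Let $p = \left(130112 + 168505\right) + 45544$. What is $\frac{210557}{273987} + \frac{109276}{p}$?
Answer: $\frac{102405711089}{94295639907} \approx 1.086$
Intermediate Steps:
$p = 344161$ ($p = 298617 + 45544 = 344161$)
$\frac{210557}{273987} + \frac{109276}{p} = \frac{210557}{273987} + \frac{109276}{344161} = \frac{102405711089}{94295639907}$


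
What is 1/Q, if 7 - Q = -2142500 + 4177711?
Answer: -1/2035204 ≈ -4.9135e-7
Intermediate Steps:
Q = -2035204 (Q = 7 - (-2142500 + 4177711) = 7 - 1*2035211 = 7 - 2035211 = -2035204)
1/Q = 1/(-2035204) = -1/2035204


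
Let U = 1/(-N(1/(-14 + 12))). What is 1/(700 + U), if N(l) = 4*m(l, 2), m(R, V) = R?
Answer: 2/1401 ≈ 0.0014276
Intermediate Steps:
N(l) = 4*l
U = ½ (U = 1/(-4/(-14 + 12)) = 1/(-4/(-2)) = 1/(-4*(-1)/2) = 1/(-1*(-2)) = 1/2 = ½ ≈ 0.50000)
1/(700 + U) = 1/(700 + ½) = 1/(1401/2) = 2/1401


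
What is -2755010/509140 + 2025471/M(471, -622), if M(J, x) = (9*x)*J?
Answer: -69127228846/11186900451 ≈ -6.1793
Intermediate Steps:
M(J, x) = 9*J*x
-2755010/509140 + 2025471/M(471, -622) = -2755010/509140 + 2025471/((9*471*(-622))) = -2755010*1/509140 + 2025471/(-2636658) = -275501/50914 + 2025471*(-1/2636658) = -275501/50914 - 675157/878886 = -69127228846/11186900451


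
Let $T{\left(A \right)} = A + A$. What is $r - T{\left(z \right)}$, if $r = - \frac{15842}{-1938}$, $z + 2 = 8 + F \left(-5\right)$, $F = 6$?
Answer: $\frac{54433}{969} \approx 56.174$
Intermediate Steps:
$z = -24$ ($z = -2 + \left(8 + 6 \left(-5\right)\right) = -2 + \left(8 - 30\right) = -2 - 22 = -24$)
$T{\left(A \right)} = 2 A$
$r = \frac{7921}{969}$ ($r = \left(-15842\right) \left(- \frac{1}{1938}\right) = \frac{7921}{969} \approx 8.1744$)
$r - T{\left(z \right)} = \frac{7921}{969} - 2 \left(-24\right) = \frac{7921}{969} - -48 = \frac{7921}{969} + 48 = \frac{54433}{969}$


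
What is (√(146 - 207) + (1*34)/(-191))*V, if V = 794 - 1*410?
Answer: -13056/191 + 384*I*√61 ≈ -68.356 + 2999.1*I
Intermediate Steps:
V = 384 (V = 794 - 410 = 384)
(√(146 - 207) + (1*34)/(-191))*V = (√(146 - 207) + (1*34)/(-191))*384 = (√(-61) + 34*(-1/191))*384 = (I*√61 - 34/191)*384 = (-34/191 + I*√61)*384 = -13056/191 + 384*I*√61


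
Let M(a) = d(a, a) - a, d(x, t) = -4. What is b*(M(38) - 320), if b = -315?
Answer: 114030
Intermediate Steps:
M(a) = -4 - a
b*(M(38) - 320) = -315*((-4 - 1*38) - 320) = -315*((-4 - 38) - 320) = -315*(-42 - 320) = -315*(-362) = 114030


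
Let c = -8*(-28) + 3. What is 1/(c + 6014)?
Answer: 1/6241 ≈ 0.00016023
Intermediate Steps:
c = 227 (c = 224 + 3 = 227)
1/(c + 6014) = 1/(227 + 6014) = 1/6241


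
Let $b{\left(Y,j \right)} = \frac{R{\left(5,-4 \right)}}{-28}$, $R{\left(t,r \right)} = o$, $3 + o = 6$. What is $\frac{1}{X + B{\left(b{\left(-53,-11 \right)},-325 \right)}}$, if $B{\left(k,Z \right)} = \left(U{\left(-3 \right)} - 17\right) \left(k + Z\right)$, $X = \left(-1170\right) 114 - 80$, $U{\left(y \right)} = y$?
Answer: $- \frac{7}{888705} \approx -7.8766 \cdot 10^{-6}$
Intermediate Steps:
$o = 3$ ($o = -3 + 6 = 3$)
$R{\left(t,r \right)} = 3$
$X = -133460$ ($X = -133380 - 80 = -133460$)
$b{\left(Y,j \right)} = - \frac{3}{28}$ ($b{\left(Y,j \right)} = \frac{3}{-28} = 3 \left(- \frac{1}{28}\right) = - \frac{3}{28}$)
$B{\left(k,Z \right)} = - 20 Z - 20 k$ ($B{\left(k,Z \right)} = \left(-3 - 17\right) \left(k + Z\right) = - 20 \left(Z + k\right) = - 20 Z - 20 k$)
$\frac{1}{X + B{\left(b{\left(-53,-11 \right)},-325 \right)}} = \frac{1}{-133460 - - \frac{45515}{7}} = \frac{1}{-133460 + \left(6500 + \frac{15}{7}\right)} = \frac{1}{-133460 + \frac{45515}{7}} = \frac{1}{- \frac{888705}{7}} = - \frac{7}{888705}$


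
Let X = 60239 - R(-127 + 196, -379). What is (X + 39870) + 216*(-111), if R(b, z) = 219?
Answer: 75914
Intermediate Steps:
X = 60020 (X = 60239 - 1*219 = 60239 - 219 = 60020)
(X + 39870) + 216*(-111) = (60020 + 39870) + 216*(-111) = 99890 - 23976 = 75914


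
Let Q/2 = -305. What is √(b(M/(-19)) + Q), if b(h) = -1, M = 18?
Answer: I*√611 ≈ 24.718*I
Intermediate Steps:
Q = -610 (Q = 2*(-305) = -610)
√(b(M/(-19)) + Q) = √(-1 - 610) = √(-611) = I*√611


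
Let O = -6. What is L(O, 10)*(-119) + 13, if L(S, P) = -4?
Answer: 489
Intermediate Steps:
L(O, 10)*(-119) + 13 = -4*(-119) + 13 = 476 + 13 = 489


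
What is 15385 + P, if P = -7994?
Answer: 7391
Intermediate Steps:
15385 + P = 15385 - 7994 = 7391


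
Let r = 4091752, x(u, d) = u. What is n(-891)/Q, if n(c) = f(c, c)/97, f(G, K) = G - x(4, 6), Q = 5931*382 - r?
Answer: 179/35426534 ≈ 5.0527e-6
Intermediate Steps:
Q = -1826110 (Q = 5931*382 - 1*4091752 = 2265642 - 4091752 = -1826110)
f(G, K) = -4 + G (f(G, K) = G - 1*4 = G - 4 = -4 + G)
n(c) = -4/97 + c/97 (n(c) = (-4 + c)/97 = (-4 + c)*(1/97) = -4/97 + c/97)
n(-891)/Q = (-4/97 + (1/97)*(-891))/(-1826110) = (-4/97 - 891/97)*(-1/1826110) = -895/97*(-1/1826110) = 179/35426534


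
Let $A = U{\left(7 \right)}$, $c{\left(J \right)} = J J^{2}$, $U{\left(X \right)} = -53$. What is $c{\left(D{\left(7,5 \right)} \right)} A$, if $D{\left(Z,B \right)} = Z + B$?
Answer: $-91584$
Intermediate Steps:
$D{\left(Z,B \right)} = B + Z$
$c{\left(J \right)} = J^{3}$
$A = -53$
$c{\left(D{\left(7,5 \right)} \right)} A = \left(5 + 7\right)^{3} \left(-53\right) = 12^{3} \left(-53\right) = 1728 \left(-53\right) = -91584$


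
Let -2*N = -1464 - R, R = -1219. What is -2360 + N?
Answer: -4475/2 ≈ -2237.5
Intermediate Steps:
N = 245/2 (N = -(-1464 - 1*(-1219))/2 = -(-1464 + 1219)/2 = -½*(-245) = 245/2 ≈ 122.50)
-2360 + N = -2360 + 245/2 = -4475/2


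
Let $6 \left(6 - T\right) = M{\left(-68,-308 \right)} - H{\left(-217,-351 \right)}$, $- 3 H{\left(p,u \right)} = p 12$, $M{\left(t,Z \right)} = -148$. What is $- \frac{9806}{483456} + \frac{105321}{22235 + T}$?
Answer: $\frac{76047470471}{16251615168} \approx 4.6794$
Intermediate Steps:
$H{\left(p,u \right)} = - 4 p$ ($H{\left(p,u \right)} = - \frac{p 12}{3} = - \frac{12 p}{3} = - 4 p$)
$T = \frac{526}{3}$ ($T = 6 - \frac{-148 - \left(-4\right) \left(-217\right)}{6} = 6 - \frac{-148 - 868}{6} = 6 - - \frac{508}{3} = 6 + \frac{508}{3} = \frac{526}{3} \approx 175.33$)
$- \frac{9806}{483456} + \frac{105321}{22235 + T} = - \frac{9806}{483456} + \frac{105321}{22235 + \frac{526}{3}} = \left(-9806\right) \frac{1}{483456} + \frac{105321}{\frac{67231}{3}} = - \frac{4903}{241728} + 105321 \cdot \frac{3}{67231} = - \frac{4903}{241728} + \frac{315963}{67231} = \frac{76047470471}{16251615168}$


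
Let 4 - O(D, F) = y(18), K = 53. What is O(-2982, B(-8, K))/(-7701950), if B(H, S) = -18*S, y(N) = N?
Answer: 7/3850975 ≈ 1.8177e-6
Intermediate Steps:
O(D, F) = -14 (O(D, F) = 4 - 1*18 = 4 - 18 = -14)
O(-2982, B(-8, K))/(-7701950) = -14/(-7701950) = -14*(-1/7701950) = 7/3850975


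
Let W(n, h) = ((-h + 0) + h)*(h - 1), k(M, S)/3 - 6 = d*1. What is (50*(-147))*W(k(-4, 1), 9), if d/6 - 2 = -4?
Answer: 0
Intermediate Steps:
d = -12 (d = 12 + 6*(-4) = 12 - 24 = -12)
k(M, S) = -18 (k(M, S) = 18 + 3*(-12*1) = 18 + 3*(-12) = 18 - 36 = -18)
W(n, h) = 0 (W(n, h) = (-h + h)*(-1 + h) = 0*(-1 + h) = 0)
(50*(-147))*W(k(-4, 1), 9) = (50*(-147))*0 = -7350*0 = 0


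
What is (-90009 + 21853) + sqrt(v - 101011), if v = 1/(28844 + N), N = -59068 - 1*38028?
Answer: -68156 + I*sqrt(117635781915699)/34126 ≈ -68156.0 + 317.82*I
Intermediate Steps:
N = -97096 (N = -59068 - 38028 = -97096)
v = -1/68252 (v = 1/(28844 - 97096) = 1/(-68252) = -1/68252 ≈ -1.4652e-5)
(-90009 + 21853) + sqrt(v - 101011) = (-90009 + 21853) + sqrt(-1/68252 - 101011) = -68156 + sqrt(-6894202773/68252) = -68156 + I*sqrt(117635781915699)/34126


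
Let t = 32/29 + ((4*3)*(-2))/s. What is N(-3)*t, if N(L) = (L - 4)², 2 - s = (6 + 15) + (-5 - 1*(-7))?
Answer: 3192/29 ≈ 110.07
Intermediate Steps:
s = -21 (s = 2 - ((6 + 15) + (-5 - 1*(-7))) = 2 - (21 + (-5 + 7)) = 2 - (21 + 2) = 2 - 1*23 = 2 - 23 = -21)
t = 456/203 (t = 32/29 + ((4*3)*(-2))/(-21) = 32*(1/29) + (12*(-2))*(-1/21) = 32/29 - 24*(-1/21) = 32/29 + 8/7 = 456/203 ≈ 2.2463)
N(L) = (-4 + L)²
N(-3)*t = (-4 - 3)²*(456/203) = (-7)²*(456/203) = 49*(456/203) = 3192/29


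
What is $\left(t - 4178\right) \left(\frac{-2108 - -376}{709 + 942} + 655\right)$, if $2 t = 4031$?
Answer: $- \frac{4669585725}{3302} \approx -1.4142 \cdot 10^{6}$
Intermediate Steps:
$t = \frac{4031}{2}$ ($t = \frac{1}{2} \cdot 4031 = \frac{4031}{2} \approx 2015.5$)
$\left(t - 4178\right) \left(\frac{-2108 - -376}{709 + 942} + 655\right) = \left(\frac{4031}{2} - 4178\right) \left(\frac{-2108 - -376}{709 + 942} + 655\right) = - \frac{4325 \left(\frac{-2108 + 376}{1651} + 655\right)}{2} = - \frac{4325 \left(\left(-1732\right) \frac{1}{1651} + 655\right)}{2} = - \frac{4325 \left(- \frac{1732}{1651} + 655\right)}{2} = \left(- \frac{4325}{2}\right) \frac{1079673}{1651} = - \frac{4669585725}{3302}$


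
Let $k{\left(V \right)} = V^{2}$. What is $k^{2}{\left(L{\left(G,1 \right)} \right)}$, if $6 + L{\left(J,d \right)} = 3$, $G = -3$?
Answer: $81$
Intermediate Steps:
$L{\left(J,d \right)} = -3$ ($L{\left(J,d \right)} = -6 + 3 = -3$)
$k^{2}{\left(L{\left(G,1 \right)} \right)} = \left(\left(-3\right)^{2}\right)^{2} = 9^{2} = 81$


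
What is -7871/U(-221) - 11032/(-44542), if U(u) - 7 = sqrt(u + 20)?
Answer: -1225686287/5567750 + 7871*I*sqrt(201)/250 ≈ -220.14 + 446.36*I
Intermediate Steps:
U(u) = 7 + sqrt(20 + u) (U(u) = 7 + sqrt(u + 20) = 7 + sqrt(20 + u))
-7871/U(-221) - 11032/(-44542) = -7871/(7 + sqrt(20 - 221)) - 11032/(-44542) = -7871/(7 + sqrt(-201)) - 11032*(-1/44542) = -7871/(7 + I*sqrt(201)) + 5516/22271 = 5516/22271 - 7871/(7 + I*sqrt(201))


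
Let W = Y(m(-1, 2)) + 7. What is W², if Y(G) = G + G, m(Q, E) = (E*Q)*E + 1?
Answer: 1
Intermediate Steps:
m(Q, E) = 1 + Q*E² (m(Q, E) = Q*E² + 1 = 1 + Q*E²)
Y(G) = 2*G
W = 1 (W = 2*(1 - 1*2²) + 7 = 2*(1 - 1*4) + 7 = 2*(1 - 4) + 7 = 2*(-3) + 7 = -6 + 7 = 1)
W² = 1² = 1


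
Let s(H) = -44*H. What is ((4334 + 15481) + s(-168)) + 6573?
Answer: 33780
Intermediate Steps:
((4334 + 15481) + s(-168)) + 6573 = ((4334 + 15481) - 44*(-168)) + 6573 = (19815 + 7392) + 6573 = 27207 + 6573 = 33780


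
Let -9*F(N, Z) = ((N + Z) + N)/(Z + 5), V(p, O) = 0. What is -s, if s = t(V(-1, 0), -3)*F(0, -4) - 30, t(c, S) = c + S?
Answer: 94/3 ≈ 31.333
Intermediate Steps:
t(c, S) = S + c
F(N, Z) = -(Z + 2*N)/(9*(5 + Z)) (F(N, Z) = -((N + Z) + N)/(9*(Z + 5)) = -(Z + 2*N)/(9*(5 + Z)))
s = -94/3 (s = (-3 + 0)*((-1*(-4) - 2*0)/(9*(5 - 4))) - 30 = -(4 + 0)/(3*1) - 30 = -4/3 - 30 = -94/3 ≈ -31.333)
-s = -1*(-94/3) = 94/3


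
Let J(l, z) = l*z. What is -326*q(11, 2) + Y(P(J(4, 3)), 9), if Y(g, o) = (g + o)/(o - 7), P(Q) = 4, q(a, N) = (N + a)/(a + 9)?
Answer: -1027/5 ≈ -205.40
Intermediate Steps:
q(a, N) = (N + a)/(9 + a)
Y(g, o) = (g + o)/(-7 + o)
-326*q(11, 2) + Y(P(J(4, 3)), 9) = -326*(2 + 11)/(9 + 11) + (4 + 9)/(-7 + 9) = -326*13/20 + 13/2 = -2119/10 + 13/2 = -1027/5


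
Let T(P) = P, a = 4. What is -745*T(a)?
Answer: -2980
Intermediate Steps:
-745*T(a) = -745*4 = -2980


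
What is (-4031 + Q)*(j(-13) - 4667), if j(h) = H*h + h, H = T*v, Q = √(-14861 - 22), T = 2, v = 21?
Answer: 21066006 - 57486*I*√123 ≈ 2.1066e+7 - 6.3755e+5*I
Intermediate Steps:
Q = 11*I*√123 (Q = √(-14883) = 11*I*√123 ≈ 122.0*I)
H = 42 (H = 2*21 = 42)
j(h) = 43*h (j(h) = 42*h + h = 43*h)
(-4031 + Q)*(j(-13) - 4667) = (-4031 + 11*I*√123)*(43*(-13) - 4667) = (-4031 + 11*I*√123)*(-559 - 4667) = (-4031 + 11*I*√123)*(-5226) = 21066006 - 57486*I*√123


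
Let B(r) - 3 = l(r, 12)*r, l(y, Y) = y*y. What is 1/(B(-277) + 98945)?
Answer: -1/21154985 ≈ -4.7270e-8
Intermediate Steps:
l(y, Y) = y²
B(r) = 3 + r³ (B(r) = 3 + r²*r = 3 + r³)
1/(B(-277) + 98945) = 1/((3 + (-277)³) + 98945) = 1/((3 - 21253933) + 98945) = 1/(-21253930 + 98945) = 1/(-21154985) = -1/21154985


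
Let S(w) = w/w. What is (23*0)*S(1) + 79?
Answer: 79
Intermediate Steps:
S(w) = 1
(23*0)*S(1) + 79 = (23*0)*1 + 79 = 0*1 + 79 = 0 + 79 = 79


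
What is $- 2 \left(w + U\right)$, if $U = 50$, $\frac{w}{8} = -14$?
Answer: $124$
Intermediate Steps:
$w = -112$ ($w = 8 \left(-14\right) = -112$)
$- 2 \left(w + U\right) = - 2 \left(-112 + 50\right) = \left(-2\right) \left(-62\right) = 124$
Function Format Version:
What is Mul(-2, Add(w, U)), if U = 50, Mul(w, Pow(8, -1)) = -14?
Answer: 124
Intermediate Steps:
w = -112 (w = Mul(8, -14) = -112)
Mul(-2, Add(w, U)) = Mul(-2, Add(-112, 50)) = Mul(-2, -62) = 124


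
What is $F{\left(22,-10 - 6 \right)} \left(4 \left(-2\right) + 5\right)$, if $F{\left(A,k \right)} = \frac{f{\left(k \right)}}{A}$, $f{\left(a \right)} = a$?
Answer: $\frac{24}{11} \approx 2.1818$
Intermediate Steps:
$F{\left(A,k \right)} = \frac{k}{A}$
$F{\left(22,-10 - 6 \right)} \left(4 \left(-2\right) + 5\right) = \frac{-10 - 6}{22} \left(4 \left(-2\right) + 5\right) = \left(-10 - 6\right) \frac{1}{22} \left(-8 + 5\right) = \left(-16\right) \frac{1}{22} \left(-3\right) = \left(- \frac{8}{11}\right) \left(-3\right) = \frac{24}{11}$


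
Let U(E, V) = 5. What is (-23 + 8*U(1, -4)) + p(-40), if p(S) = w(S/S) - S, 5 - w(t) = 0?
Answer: 62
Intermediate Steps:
w(t) = 5 (w(t) = 5 - 1*0 = 5 + 0 = 5)
p(S) = 5 - S
(-23 + 8*U(1, -4)) + p(-40) = (-23 + 8*5) + (5 - 1*(-40)) = (-23 + 40) + (5 + 40) = 17 + 45 = 62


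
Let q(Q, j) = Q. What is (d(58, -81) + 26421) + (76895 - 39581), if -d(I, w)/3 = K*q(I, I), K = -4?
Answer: 64431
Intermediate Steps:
d(I, w) = 12*I (d(I, w) = -(-12)*I = 12*I)
(d(58, -81) + 26421) + (76895 - 39581) = (12*58 + 26421) + (76895 - 39581) = (696 + 26421) + 37314 = 27117 + 37314 = 64431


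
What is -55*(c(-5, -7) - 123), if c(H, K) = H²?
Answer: 5390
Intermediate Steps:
-55*(c(-5, -7) - 123) = -55*((-5)² - 123) = -55*(25 - 123) = -55*(-98) = 5390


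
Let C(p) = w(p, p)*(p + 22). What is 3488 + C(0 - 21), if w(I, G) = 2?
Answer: 3490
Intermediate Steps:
C(p) = 44 + 2*p (C(p) = 2*(p + 22) = 2*(22 + p) = 44 + 2*p)
3488 + C(0 - 21) = 3488 + (44 + 2*(0 - 21)) = 3488 + (44 + 2*(-21)) = 3488 + (44 - 42) = 3488 + 2 = 3490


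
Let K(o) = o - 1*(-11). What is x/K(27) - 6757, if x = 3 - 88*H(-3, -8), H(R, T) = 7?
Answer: -257379/38 ≈ -6773.1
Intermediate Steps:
K(o) = 11 + o (K(o) = o + 11 = 11 + o)
x = -613 (x = 3 - 88*7 = 3 - 616 = -613)
x/K(27) - 6757 = -613/(11 + 27) - 6757 = -613/38 - 6757 = -257379/38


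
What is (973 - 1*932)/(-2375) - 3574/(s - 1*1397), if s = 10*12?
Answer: 8435893/3032875 ≈ 2.7815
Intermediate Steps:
s = 120
(973 - 1*932)/(-2375) - 3574/(s - 1*1397) = (973 - 1*932)/(-2375) - 3574/(120 - 1*1397) = (973 - 932)*(-1/2375) - 3574/(120 - 1397) = 41*(-1/2375) - 3574/(-1277) = -41/2375 - 3574*(-1/1277) = -41/2375 + 3574/1277 = 8435893/3032875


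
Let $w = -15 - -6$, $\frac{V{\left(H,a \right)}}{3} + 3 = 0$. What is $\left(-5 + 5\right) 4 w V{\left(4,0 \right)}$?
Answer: $0$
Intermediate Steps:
$V{\left(H,a \right)} = -9$ ($V{\left(H,a \right)} = -9 + 3 \cdot 0 = -9 + 0 = -9$)
$w = -9$ ($w = -15 + 6 = -9$)
$\left(-5 + 5\right) 4 w V{\left(4,0 \right)} = \left(-5 + 5\right) 4 \left(-9\right) \left(-9\right) = 0 \cdot 4 \left(-9\right) \left(-9\right) = 0 \left(-9\right) \left(-9\right) = 0 \left(-9\right) = 0$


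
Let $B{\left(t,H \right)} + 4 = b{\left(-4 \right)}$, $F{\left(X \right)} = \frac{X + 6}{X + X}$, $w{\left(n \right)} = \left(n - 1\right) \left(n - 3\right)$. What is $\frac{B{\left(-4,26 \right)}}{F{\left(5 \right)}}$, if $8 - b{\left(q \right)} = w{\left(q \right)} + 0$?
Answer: $- \frac{310}{11} \approx -28.182$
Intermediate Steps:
$w{\left(n \right)} = \left(-1 + n\right) \left(-3 + n\right)$
$F{\left(X \right)} = \frac{6 + X}{2 X}$
$b{\left(q \right)} = 5 - q^{2} + 4 q$ ($b{\left(q \right)} = 8 - \left(\left(3 + q^{2} - 4 q\right) + 0\right) = 8 - \left(3 + q^{2} - 4 q\right) = 5 - q^{2} + 4 q$)
$B{\left(t,H \right)} = -31$ ($B{\left(t,H \right)} = -4 + \left(5 - \left(-4\right)^{2} + 4 \left(-4\right)\right) = -4 - 27 = -31$)
$\frac{B{\left(-4,26 \right)}}{F{\left(5 \right)}} = - \frac{31}{\frac{1}{2} \cdot \frac{1}{5} \left(6 + 5\right)} = - \frac{31}{\frac{1}{2} \cdot \frac{1}{5} \cdot 11} = - \frac{31}{\frac{11}{10}} = \left(-31\right) \frac{10}{11} = - \frac{310}{11}$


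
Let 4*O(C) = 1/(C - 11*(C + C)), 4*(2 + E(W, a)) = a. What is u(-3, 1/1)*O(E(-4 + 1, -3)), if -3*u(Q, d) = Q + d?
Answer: 2/693 ≈ 0.0028860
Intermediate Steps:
E(W, a) = -2 + a/4
O(C) = -1/(84*C) (O(C) = 1/(4*(C - 11*(C + C))) = 1/(4*(C - 22*C)) = 1/(4*((-21*C))) = (-1/(21*C))/4 = -1/(84*C))
u(Q, d) = -Q/3 - d/3 (u(Q, d) = -(Q + d)/3 = -Q/3 - d/3)
u(-3, 1/1)*O(E(-4 + 1, -3)) = (-⅓*(-3) - ⅓/1)*(-1/(84*(-2 + (¼)*(-3)))) = (1 - ⅓*1)*(-1/(84*(-2 - ¾))) = (1 - ⅓)*(-1/(84*(-11/4))) = 2*(-1/84*(-4/11))/3 = (⅔)*(1/231) = 2/693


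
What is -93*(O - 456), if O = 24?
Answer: 40176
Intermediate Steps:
-93*(O - 456) = -93*(24 - 456) = -93*(-432) = 40176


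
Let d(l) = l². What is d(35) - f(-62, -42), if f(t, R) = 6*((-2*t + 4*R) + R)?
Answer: 1741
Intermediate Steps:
f(t, R) = -12*t + 30*R (f(t, R) = 6*(-2*t + 5*R) = -12*t + 30*R)
d(35) - f(-62, -42) = 35² - (-12*(-62) + 30*(-42)) = 1225 - (744 - 1260) = 1225 - 1*(-516) = 1225 + 516 = 1741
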